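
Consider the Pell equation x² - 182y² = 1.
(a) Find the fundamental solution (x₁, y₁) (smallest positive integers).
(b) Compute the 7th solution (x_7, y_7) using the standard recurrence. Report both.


Step 1: Find the fundamental solution (x₁, y₁) of x² - 182y² = 1.
  Expand √182 as a continued fraction. a₀ = ⌊√182⌋ = 13; iterate m_{k+1} = d_k·a_k − m_k, d_{k+1} = (182 − m_{k+1}²)/d_k, a_{k+1} = ⌊(a₀ + m_{k+1})/d_{k+1}⌋ (starting m₀ = 0, d₀ = 1), with convergents p_k = a_k·p_{k-1} + p_{k-2}, q_k = a_k·q_{k-1} + q_{k-2} (p₋₁ = 1, q₋₁ = 0):
  k = 0: a₀ = 13; p₀/q₀ = 13/1; p₀² − 182·q₀² = 169 − 182 = -13.
  k = 1: m = 13, d = 13, a = ⌊(13 + 13)/13⌋ = 2; p/q = (2·13 + 1)/(2·1 + 0) = 27/2; p² − 182·q² = 729 − 728 = 1.
  The first convergent with p² − 182·q² = 1 gives the fundamental solution (x₁, y₁) = (27, 2).
Step 2: Apply the recurrence (x_{n+1}, y_{n+1}) = (x₁x_n + 182y₁y_n, x₁y_n + y₁x_n) repeatedly.
  From (x_1, y_1) = (27, 2): x_2 = 27·27 + 182·2·2 = 1457; y_2 = 27·2 + 2·27 = 108.
  From (x_2, y_2) = (1457, 108): x_3 = 27·1457 + 182·2·108 = 78651; y_3 = 27·108 + 2·1457 = 5830.
  From (x_3, y_3) = (78651, 5830): x_4 = 27·78651 + 182·2·5830 = 4245697; y_4 = 27·5830 + 2·78651 = 314712.
  From (x_4, y_4) = (4245697, 314712): x_5 = 27·4245697 + 182·2·314712 = 229188987; y_5 = 27·314712 + 2·4245697 = 16988618.
  From (x_5, y_5) = (229188987, 16988618): x_6 = 27·229188987 + 182·2·16988618 = 12371959601; y_6 = 27·16988618 + 2·229188987 = 917070660.
  From (x_6, y_6) = (12371959601, 917070660): x_7 = 27·12371959601 + 182·2·917070660 = 667856629467; y_7 = 27·917070660 + 2·12371959601 = 49504827022.
Step 3: Verify x_7² - 182·y_7² = 446032477523021732704089 - 446032477523021732704088 = 1 (should be 1). ✓

(x_1, y_1) = (27, 2); (x_7, y_7) = (667856629467, 49504827022).


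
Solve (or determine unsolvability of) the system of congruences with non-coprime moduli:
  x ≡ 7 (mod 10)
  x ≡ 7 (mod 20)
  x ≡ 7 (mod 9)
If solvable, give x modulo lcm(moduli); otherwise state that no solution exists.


Moduli 10, 20, 9 are not pairwise coprime, so CRT works modulo lcm(m_i) when all pairwise compatibility conditions hold.
Pairwise compatibility: gcd(m_i, m_j) must divide a_i - a_j for every pair.
Merge one congruence at a time:
  Start: x ≡ 7 (mod 10).
  Combine with x ≡ 7 (mod 20): gcd(10, 20) = 10; 7 - 7 = 0, which IS divisible by 10, so compatible.
    Write x = 7 + 10·t and substitute into x ≡ 7 (mod 20): 10·t ≡ 7 − 7 = 0 (mod 20).
    Divide the congruence (and modulus) by g = 10: 1·t ≡ 0 (mod 2).
    So t ≡ 0 (mod 2).
    Then x = 7 + 10·0 = 7, valid modulo lcm(10, 20) = 20: x ≡ 7 (mod 20).
  Combine with x ≡ 7 (mod 9): gcd(20, 9) = 1; 7 - 7 = 0, which IS divisible by 1, so compatible.
    Write x = 7 + 20·t and substitute into x ≡ 7 (mod 9): 20·t ≡ 7 − 7 = 0 (mod 9).
    Reduce coefficients mod 9: 2·t ≡ 0 (mod 9).
    The inverse of 2 mod 9 is 5 (since 2·5 = 10 = 1·9 + 1), so t ≡ 5·0 = 0 ≡ 0 (mod 9).
    Then x = 7 + 20·0 = 7, valid modulo lcm(20, 9) = 180: x ≡ 7 (mod 180).
Verify: 7 mod 10 = 7, 7 mod 20 = 7, 7 mod 9 = 7.

x ≡ 7 (mod 180).


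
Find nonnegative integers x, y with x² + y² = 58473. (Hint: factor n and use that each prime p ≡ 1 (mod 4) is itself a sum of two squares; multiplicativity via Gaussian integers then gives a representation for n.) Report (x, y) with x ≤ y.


Step 1: Factor n = 58473 = 3^2 · 73 · 89.
Step 2: Check the mod-4 condition on each prime factor: 3 ≡ 3 (mod 4), exponent 2 (must be even); 73 ≡ 1 (mod 4), exponent 1; 89 ≡ 1 (mod 4), exponent 1.
All primes ≡ 3 (mod 4) appear to even exponent (or don't appear), so by the two-squares theorem n IS expressible as a sum of two squares.
Step 3: Build a representation. Group n = k² · m with k = 3 and m = 73 · 89 = 6497 (a product of primes ≡ 1 (mod 4)); a representation of m scales to one of n via (k·x)² + (k·y)² = k²(x² + y²). Each prime p ≡ 1 (mod 4) is itself a sum of two squares; find a² by testing p − a² for a perfect square:
  73: 73 − 1² = 72, 73 − 2² = 69, 73 − 3² = 64 = 8² ⇒ 73 = 3² + 8².
  89: 89 − 1² = 88, 89 − 2² = 85, 89 − 3² = 80, 89 − 4² = 73, 89 − 5² = 64 = 8² ⇒ 89 = 5² + 8².
  Combine using the Brahmagupta–Fibonacci identity (a² + b²)(c² + d²) = (ac − bd)² + (ad + bc)² = (ac + bd)² + (ad − bc)²:
  73 · 89 = 6497: from (3² + 8²)(5² + 8²), take (3·5 − 8·8, 3·8 + 8·5) = (15 − 64, 24 + 40) = (-49, 64); dropping signs (only squares matter) gives (49, 64); check 49² + 64² = 2401 + 4096 = 6497 ✓.
  Scale by k = 3: (3·49, 3·64) = (147, 192).
Step 4: Order so x ≤ y and verify: 147² + 192² = 21609 + 36864 = 58473 = n. ✓

n = 58473 = 147² + 192² (one valid representation with x ≤ y).


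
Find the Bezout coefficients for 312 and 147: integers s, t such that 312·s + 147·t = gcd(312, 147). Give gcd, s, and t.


Euclidean algorithm on (312, 147) — divide until remainder is 0:
  312 = 2 · 147 + 18
  147 = 8 · 18 + 3
  18 = 6 · 3 + 0
gcd(312, 147) = 3.
Track Bezout coefficients alongside the remainders: start with r₀ = 312 = a·1 + b·0 (s = 1, t = 0) and r₁ = 147 = a·0 + b·1 (s = 0, t = 1); each new remainder r_{k+1} = r_{k-1} − q_k·r_k inherits s_{k+1} = s_{k-1} − q_k·s_k, t_{k+1} = t_{k-1} − q_k·t_k, so r_k = a·s_k + b·t_k at every step:
  q = 2: r = 18, s = 1 − 2·0 = 1, t = 0 − 2·1 = -2  (check: 312·1 + 147·(-2) = 18)
  q = 8: r = 3, s = 0 − 8·1 = -8, t = 1 − 8·(-2) = 17  (check: 312·(-8) + 147·17 = 3)
The row with r = 3 (the gcd) gives the Bezout coefficients s = -8, t = 17.
Result: 312 · (-8) + 147 · (17) = 3.

gcd(312, 147) = 3; s = -8, t = 17 (check: 312·(-8) + 147·17 = 3).


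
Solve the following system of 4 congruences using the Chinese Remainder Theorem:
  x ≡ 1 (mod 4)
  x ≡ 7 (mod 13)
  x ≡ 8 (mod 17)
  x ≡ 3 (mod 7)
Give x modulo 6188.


Product of moduli M = 4 · 13 · 17 · 7 = 6188.
Merge one congruence at a time:
  Start: x ≡ 1 (mod 4).
  Combine with x ≡ 7 (mod 13); new modulus lcm = 52.
    Write x = 1 + 4·t and substitute into x ≡ 7 (mod 13): 4·t ≡ 7 − 1 = 6 (mod 13).
    The inverse of 4 mod 13 is 10 (since 4·10 = 40 = 3·13 + 1), so t ≡ 10·6 = 60 ≡ 8 (mod 13).
    Then x = 1 + 4·8 = 33, valid modulo lcm(4, 13) = 52: x ≡ 33 (mod 52).
  Combine with x ≡ 8 (mod 17); new modulus lcm = 884.
    Write x = 33 + 52·t and substitute into x ≡ 8 (mod 17): 52·t ≡ 8 − 33 = -25 (mod 17).
    Reduce coefficients mod 17: 1·t ≡ 9 (mod 17).
    So t ≡ 9 (mod 17).
    Then x = 33 + 52·9 = 501, valid modulo lcm(52, 17) = 884: x ≡ 501 (mod 884).
  Combine with x ≡ 3 (mod 7); new modulus lcm = 6188.
    Write x = 501 + 884·t and substitute into x ≡ 3 (mod 7): 884·t ≡ 3 − 501 = -498 (mod 7).
    Reduce coefficients mod 7: 2·t ≡ 6 (mod 7).
    The inverse of 2 mod 7 is 4 (since 2·4 = 8 = 1·7 + 1), so t ≡ 4·6 = 24 ≡ 3 (mod 7).
    Then x = 501 + 884·3 = 3153, valid modulo lcm(884, 7) = 6188: x ≡ 3153 (mod 6188).
Verify against each original: 3153 mod 4 = 1, 3153 mod 13 = 7, 3153 mod 17 = 8, 3153 mod 7 = 3.

x ≡ 3153 (mod 6188).


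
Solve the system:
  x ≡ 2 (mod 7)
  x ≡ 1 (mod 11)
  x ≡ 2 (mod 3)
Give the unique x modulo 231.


Moduli 7, 11, 3 are pairwise coprime; by CRT there is a unique solution modulo M = 7 · 11 · 3 = 231.
Solve pairwise, accumulating the modulus:
  Start with x ≡ 2 (mod 7).
  Combine with x ≡ 1 (mod 11): since gcd(7, 11) = 1, we get a unique residue mod 77.
    Write x = 2 + 7·t and substitute into x ≡ 1 (mod 11): 7·t ≡ 1 − 2 = -1 (mod 11).
    Reduce coefficients mod 11: 7·t ≡ 10 (mod 11).
    The inverse of 7 mod 11 is 8 (since 7·8 = 56 = 5·11 + 1), so t ≡ 8·10 = 80 ≡ 3 (mod 11).
    Then x = 2 + 7·3 = 23, valid modulo lcm(7, 11) = 77: x ≡ 23 (mod 77).
  Combine with x ≡ 2 (mod 3): since gcd(77, 3) = 1, we get a unique residue mod 231.
    Write x = 23 + 77·t and substitute into x ≡ 2 (mod 3): 77·t ≡ 2 − 23 = -21 (mod 3).
    Reduce coefficients mod 3: 2·t ≡ 0 (mod 3).
    The inverse of 2 mod 3 is 2 (since 2·2 = 4 = 1·3 + 1), so t ≡ 2·0 = 0 ≡ 0 (mod 3).
    Then x = 23 + 77·0 = 23, valid modulo lcm(77, 3) = 231: x ≡ 23 (mod 231).
Verify: 23 mod 7 = 2 ✓, 23 mod 11 = 1 ✓, 23 mod 3 = 2 ✓.

x ≡ 23 (mod 231).


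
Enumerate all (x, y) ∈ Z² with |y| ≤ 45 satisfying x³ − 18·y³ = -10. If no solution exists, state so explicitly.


The equation is x³ - 18y³ = -10. For fixed y, x³ = 18·y³ − 10, so a solution requires the RHS to be a perfect cube.
Strategy: iterate y from -45 to 45, compute RHS = 18·y³ − 10, and check whether it is a (positive or negative) perfect cube.
Check small values of y:
  y = 0: RHS = -10 is not a perfect cube.
  y = 1: RHS = 8 = (2)³ ⇒ x = 2 works.
  y = -1: RHS = -28 is not a perfect cube.
  y = 2: RHS = 134 is not a perfect cube.
  y = -2: RHS = -154 is not a perfect cube.
  y = 3: RHS = 476 is not a perfect cube.
  y = -3: RHS = -496 is not a perfect cube.
Continuing the search up to |y| = 45 finds no further solutions beyond those listed.
Collected solutions: (2, 1).

Solutions (with |y| ≤ 45): (2, 1).


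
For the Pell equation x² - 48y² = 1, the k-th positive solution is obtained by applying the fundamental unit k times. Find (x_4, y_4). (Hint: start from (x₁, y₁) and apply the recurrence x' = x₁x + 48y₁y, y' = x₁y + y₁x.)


Step 1: Find the fundamental solution (x₁, y₁) of x² - 48y² = 1.
  Expand √48 as a continued fraction. a₀ = ⌊√48⌋ = 6; iterate m_{k+1} = d_k·a_k − m_k, d_{k+1} = (48 − m_{k+1}²)/d_k, a_{k+1} = ⌊(a₀ + m_{k+1})/d_{k+1}⌋ (starting m₀ = 0, d₀ = 1), with convergents p_k = a_k·p_{k-1} + p_{k-2}, q_k = a_k·q_{k-1} + q_{k-2} (p₋₁ = 1, q₋₁ = 0):
  k = 0: a₀ = 6; p₀/q₀ = 6/1; p₀² − 48·q₀² = 36 − 48 = -12.
  k = 1: m = 6, d = 12, a = ⌊(6 + 6)/12⌋ = 1; p/q = (1·6 + 1)/(1·1 + 0) = 7/1; p² − 48·q² = 49 − 48 = 1.
  The first convergent with p² − 48·q² = 1 gives the fundamental solution (x₁, y₁) = (7, 1).
Step 2: Apply the recurrence (x_{n+1}, y_{n+1}) = (x₁x_n + 48y₁y_n, x₁y_n + y₁x_n) repeatedly.
  From (x_1, y_1) = (7, 1): x_2 = 7·7 + 48·1·1 = 97; y_2 = 7·1 + 1·7 = 14.
  From (x_2, y_2) = (97, 14): x_3 = 7·97 + 48·1·14 = 1351; y_3 = 7·14 + 1·97 = 195.
  From (x_3, y_3) = (1351, 195): x_4 = 7·1351 + 48·1·195 = 18817; y_4 = 7·195 + 1·1351 = 2716.
Step 3: Verify x_4² - 48·y_4² = 354079489 - 354079488 = 1 (should be 1). ✓

(x_1, y_1) = (7, 1); (x_4, y_4) = (18817, 2716).


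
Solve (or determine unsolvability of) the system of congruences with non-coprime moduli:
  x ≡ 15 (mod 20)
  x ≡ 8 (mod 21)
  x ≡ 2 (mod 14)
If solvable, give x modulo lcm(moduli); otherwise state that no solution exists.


Moduli 20, 21, 14 are not pairwise coprime, so CRT works modulo lcm(m_i) when all pairwise compatibility conditions hold.
Pairwise compatibility: gcd(m_i, m_j) must divide a_i - a_j for every pair.
Merge one congruence at a time:
  Start: x ≡ 15 (mod 20).
  Combine with x ≡ 8 (mod 21): gcd(20, 21) = 1; 8 - 15 = -7, which IS divisible by 1, so compatible.
    Write x = 15 + 20·t and substitute into x ≡ 8 (mod 21): 20·t ≡ 8 − 15 = -7 (mod 21).
    Reduce coefficients mod 21: 20·t ≡ 14 (mod 21).
    The inverse of 20 mod 21 is 20 (since 20·20 = 400 = 19·21 + 1), so t ≡ 20·14 = 280 ≡ 7 (mod 21).
    Then x = 15 + 20·7 = 155, valid modulo lcm(20, 21) = 420: x ≡ 155 (mod 420).
  Combine with x ≡ 2 (mod 14): gcd(420, 14) = 14, and 2 - 155 = -153 is NOT divisible by 14.
    ⇒ system is inconsistent (no integer solution).

No solution (the system is inconsistent).


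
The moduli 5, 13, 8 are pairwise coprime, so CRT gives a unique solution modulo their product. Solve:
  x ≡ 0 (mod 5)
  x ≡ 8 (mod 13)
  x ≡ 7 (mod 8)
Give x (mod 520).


Moduli 5, 13, 8 are pairwise coprime; by CRT there is a unique solution modulo M = 5 · 13 · 8 = 520.
Solve pairwise, accumulating the modulus:
  Start with x ≡ 0 (mod 5).
  Combine with x ≡ 8 (mod 13): since gcd(5, 13) = 1, we get a unique residue mod 65.
    Write x = 0 + 5·t and substitute into x ≡ 8 (mod 13): 5·t ≡ 8 − 0 = 8 (mod 13).
    The inverse of 5 mod 13 is 8 (since 5·8 = 40 = 3·13 + 1), so t ≡ 8·8 = 64 ≡ 12 (mod 13).
    Then x = 0 + 5·12 = 60, valid modulo lcm(5, 13) = 65: x ≡ 60 (mod 65).
  Combine with x ≡ 7 (mod 8): since gcd(65, 8) = 1, we get a unique residue mod 520.
    Write x = 60 + 65·t and substitute into x ≡ 7 (mod 8): 65·t ≡ 7 − 60 = -53 (mod 8).
    Reduce coefficients mod 8: 1·t ≡ 3 (mod 8).
    So t ≡ 3 (mod 8).
    Then x = 60 + 65·3 = 255, valid modulo lcm(65, 8) = 520: x ≡ 255 (mod 520).
Verify: 255 mod 5 = 0 ✓, 255 mod 13 = 8 ✓, 255 mod 8 = 7 ✓.

x ≡ 255 (mod 520).


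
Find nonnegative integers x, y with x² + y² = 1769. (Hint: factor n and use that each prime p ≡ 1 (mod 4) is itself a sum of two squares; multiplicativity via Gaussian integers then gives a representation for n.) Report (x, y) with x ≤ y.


Step 1: Factor n = 1769 = 29 · 61.
Step 2: Check the mod-4 condition on each prime factor: 29 ≡ 1 (mod 4), exponent 1; 61 ≡ 1 (mod 4), exponent 1.
All primes ≡ 3 (mod 4) appear to even exponent (or don't appear), so by the two-squares theorem n IS expressible as a sum of two squares.
Step 3: Build a representation. Here n = 29 · 61 is a product of primes ≡ 1 (mod 4). Each prime p ≡ 1 (mod 4) is itself a sum of two squares; find a² by testing p − a² for a perfect square:
  29: 29 − 1² = 28, 29 − 2² = 25 = 5² ⇒ 29 = 2² + 5².
  61: 61 − 1² = 60, 61 − 2² = 57, 61 − 3² = 52, 61 − 4² = 45, 61 − 5² = 36 = 6² ⇒ 61 = 5² + 6².
  Combine using the Brahmagupta–Fibonacci identity (a² + b²)(c² + d²) = (ac − bd)² + (ad + bc)² = (ac + bd)² + (ad − bc)²:
  29 · 61 = 1769: from (2² + 5²)(5² + 6²), take (2·5 − 5·6, 2·6 + 5·5) = (10 − 30, 12 + 25) = (-20, 37); dropping signs (only squares matter) gives (20, 37); check 20² + 37² = 400 + 1369 = 1769 ✓.
Step 4: Order so x ≤ y and verify: 20² + 37² = 400 + 1369 = 1769 = n. ✓

n = 1769 = 20² + 37² (one valid representation with x ≤ y).


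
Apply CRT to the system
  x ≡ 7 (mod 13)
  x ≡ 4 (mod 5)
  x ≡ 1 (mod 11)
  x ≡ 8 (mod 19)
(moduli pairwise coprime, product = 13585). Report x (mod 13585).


Product of moduli M = 13 · 5 · 11 · 19 = 13585.
Merge one congruence at a time:
  Start: x ≡ 7 (mod 13).
  Combine with x ≡ 4 (mod 5); new modulus lcm = 65.
    Write x = 7 + 13·t and substitute into x ≡ 4 (mod 5): 13·t ≡ 4 − 7 = -3 (mod 5).
    Reduce coefficients mod 5: 3·t ≡ 2 (mod 5).
    The inverse of 3 mod 5 is 2 (since 3·2 = 6 = 1·5 + 1), so t ≡ 2·2 = 4 ≡ 4 (mod 5).
    Then x = 7 + 13·4 = 59, valid modulo lcm(13, 5) = 65: x ≡ 59 (mod 65).
  Combine with x ≡ 1 (mod 11); new modulus lcm = 715.
    Write x = 59 + 65·t and substitute into x ≡ 1 (mod 11): 65·t ≡ 1 − 59 = -58 (mod 11).
    Reduce coefficients mod 11: 10·t ≡ 8 (mod 11).
    The inverse of 10 mod 11 is 10 (since 10·10 = 100 = 9·11 + 1), so t ≡ 10·8 = 80 ≡ 3 (mod 11).
    Then x = 59 + 65·3 = 254, valid modulo lcm(65, 11) = 715: x ≡ 254 (mod 715).
  Combine with x ≡ 8 (mod 19); new modulus lcm = 13585.
    Write x = 254 + 715·t and substitute into x ≡ 8 (mod 19): 715·t ≡ 8 − 254 = -246 (mod 19).
    Reduce coefficients mod 19: 12·t ≡ 1 (mod 19).
    The inverse of 12 mod 19 is 8 (since 12·8 = 96 = 5·19 + 1), so t ≡ 8·1 = 8 ≡ 8 (mod 19).
    Then x = 254 + 715·8 = 5974, valid modulo lcm(715, 19) = 13585: x ≡ 5974 (mod 13585).
Verify against each original: 5974 mod 13 = 7, 5974 mod 5 = 4, 5974 mod 11 = 1, 5974 mod 19 = 8.

x ≡ 5974 (mod 13585).


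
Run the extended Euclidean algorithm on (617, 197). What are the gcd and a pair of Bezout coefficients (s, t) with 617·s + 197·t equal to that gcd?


Euclidean algorithm on (617, 197) — divide until remainder is 0:
  617 = 3 · 197 + 26
  197 = 7 · 26 + 15
  26 = 1 · 15 + 11
  15 = 1 · 11 + 4
  11 = 2 · 4 + 3
  4 = 1 · 3 + 1
  3 = 3 · 1 + 0
gcd(617, 197) = 1.
Track Bezout coefficients alongside the remainders: start with r₀ = 617 = a·1 + b·0 (s = 1, t = 0) and r₁ = 197 = a·0 + b·1 (s = 0, t = 1); each new remainder r_{k+1} = r_{k-1} − q_k·r_k inherits s_{k+1} = s_{k-1} − q_k·s_k, t_{k+1} = t_{k-1} − q_k·t_k, so r_k = a·s_k + b·t_k at every step:
  q = 3: r = 26, s = 1 − 3·0 = 1, t = 0 − 3·1 = -3  (check: 617·1 + 197·(-3) = 26)
  q = 7: r = 15, s = 0 − 7·1 = -7, t = 1 − 7·(-3) = 22  (check: 617·(-7) + 197·22 = 15)
  q = 1: r = 11, s = 1 − 1·(-7) = 8, t = -3 − 1·22 = -25  (check: 617·8 + 197·(-25) = 11)
  q = 1: r = 4, s = -7 − 1·8 = -15, t = 22 − 1·(-25) = 47  (check: 617·(-15) + 197·47 = 4)
  q = 2: r = 3, s = 8 − 2·(-15) = 38, t = -25 − 2·47 = -119  (check: 617·38 + 197·(-119) = 3)
  q = 1: r = 1, s = -15 − 1·38 = -53, t = 47 − 1·(-119) = 166  (check: 617·(-53) + 197·166 = 1)
The row with r = 1 (the gcd) gives the Bezout coefficients s = -53, t = 166.
Result: 617 · (-53) + 197 · (166) = 1.

gcd(617, 197) = 1; s = -53, t = 166 (check: 617·(-53) + 197·166 = 1).


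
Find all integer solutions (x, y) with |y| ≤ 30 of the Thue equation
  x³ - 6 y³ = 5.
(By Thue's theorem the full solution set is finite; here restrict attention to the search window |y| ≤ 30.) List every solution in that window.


The equation is x³ - 6y³ = 5. For fixed y, x³ = 6·y³ + 5, so a solution requires the RHS to be a perfect cube.
Strategy: iterate y from -30 to 30, compute RHS = 6·y³ + 5, and check whether it is a (positive or negative) perfect cube.
Check small values of y:
  y = 0: RHS = 5 is not a perfect cube.
  y = 1: RHS = 11 is not a perfect cube.
  y = -1: RHS = -1 = (-1)³ ⇒ x = -1 works.
  y = 2: RHS = 53 is not a perfect cube.
  y = -2: RHS = -43 is not a perfect cube.
  y = 3: RHS = 167 is not a perfect cube.
  y = -3: RHS = -157 is not a perfect cube.
Continuing the search up to |y| = 30 finds no further solutions beyond those listed.
Collected solutions: (-1, -1).

Solutions (with |y| ≤ 30): (-1, -1).


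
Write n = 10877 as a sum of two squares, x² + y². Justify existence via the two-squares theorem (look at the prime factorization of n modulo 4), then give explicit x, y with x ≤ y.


Step 1: Factor n = 10877 = 73 · 149.
Step 2: Check the mod-4 condition on each prime factor: 73 ≡ 1 (mod 4), exponent 1; 149 ≡ 1 (mod 4), exponent 1.
All primes ≡ 3 (mod 4) appear to even exponent (or don't appear), so by the two-squares theorem n IS expressible as a sum of two squares.
Step 3: Build a representation. Here n = 73 · 149 is a product of primes ≡ 1 (mod 4). Each prime p ≡ 1 (mod 4) is itself a sum of two squares; find a² by testing p − a² for a perfect square:
  73: 73 − 1² = 72, 73 − 2² = 69, 73 − 3² = 64 = 8² ⇒ 73 = 3² + 8².
  149: 149 − 1² = 148, 149 − 2² = 145, 149 − 3² = 140, 149 − 4² = 133, 149 − 5² = 124, 149 − 6² = 113, 149 − 7² = 100 = 10² ⇒ 149 = 7² + 10².
  Combine using the Brahmagupta–Fibonacci identity (a² + b²)(c² + d²) = (ac − bd)² + (ad + bc)² = (ac + bd)² + (ad − bc)²:
  73 · 149 = 10877: from (3² + 8²)(7² + 10²), take (3·7 − 8·10, 3·10 + 8·7) = (21 − 80, 30 + 56) = (-59, 86); dropping signs (only squares matter) gives (59, 86); check 59² + 86² = 3481 + 7396 = 10877 ✓.
Step 4: Order so x ≤ y and verify: 59² + 86² = 3481 + 7396 = 10877 = n. ✓

n = 10877 = 59² + 86² (one valid representation with x ≤ y).


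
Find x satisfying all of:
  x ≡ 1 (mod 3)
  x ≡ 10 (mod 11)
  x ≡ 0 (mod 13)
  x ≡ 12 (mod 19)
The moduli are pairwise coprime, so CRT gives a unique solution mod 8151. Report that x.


Product of moduli M = 3 · 11 · 13 · 19 = 8151.
Merge one congruence at a time:
  Start: x ≡ 1 (mod 3).
  Combine with x ≡ 10 (mod 11); new modulus lcm = 33.
    Write x = 1 + 3·t and substitute into x ≡ 10 (mod 11): 3·t ≡ 10 − 1 = 9 (mod 11).
    The inverse of 3 mod 11 is 4 (since 3·4 = 12 = 1·11 + 1), so t ≡ 4·9 = 36 ≡ 3 (mod 11).
    Then x = 1 + 3·3 = 10, valid modulo lcm(3, 11) = 33: x ≡ 10 (mod 33).
  Combine with x ≡ 0 (mod 13); new modulus lcm = 429.
    Write x = 10 + 33·t and substitute into x ≡ 0 (mod 13): 33·t ≡ 0 − 10 = -10 (mod 13).
    Reduce coefficients mod 13: 7·t ≡ 3 (mod 13).
    The inverse of 7 mod 13 is 2 (since 7·2 = 14 = 1·13 + 1), so t ≡ 2·3 = 6 ≡ 6 (mod 13).
    Then x = 10 + 33·6 = 208, valid modulo lcm(33, 13) = 429: x ≡ 208 (mod 429).
  Combine with x ≡ 12 (mod 19); new modulus lcm = 8151.
    Write x = 208 + 429·t and substitute into x ≡ 12 (mod 19): 429·t ≡ 12 − 208 = -196 (mod 19).
    Reduce coefficients mod 19: 11·t ≡ 13 (mod 19).
    The inverse of 11 mod 19 is 7 (since 11·7 = 77 = 4·19 + 1), so t ≡ 7·13 = 91 ≡ 15 (mod 19).
    Then x = 208 + 429·15 = 6643, valid modulo lcm(429, 19) = 8151: x ≡ 6643 (mod 8151).
Verify against each original: 6643 mod 3 = 1, 6643 mod 11 = 10, 6643 mod 13 = 0, 6643 mod 19 = 12.

x ≡ 6643 (mod 8151).


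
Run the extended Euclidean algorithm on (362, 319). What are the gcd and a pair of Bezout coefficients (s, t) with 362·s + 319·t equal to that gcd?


Euclidean algorithm on (362, 319) — divide until remainder is 0:
  362 = 1 · 319 + 43
  319 = 7 · 43 + 18
  43 = 2 · 18 + 7
  18 = 2 · 7 + 4
  7 = 1 · 4 + 3
  4 = 1 · 3 + 1
  3 = 3 · 1 + 0
gcd(362, 319) = 1.
Track Bezout coefficients alongside the remainders: start with r₀ = 362 = a·1 + b·0 (s = 1, t = 0) and r₁ = 319 = a·0 + b·1 (s = 0, t = 1); each new remainder r_{k+1} = r_{k-1} − q_k·r_k inherits s_{k+1} = s_{k-1} − q_k·s_k, t_{k+1} = t_{k-1} − q_k·t_k, so r_k = a·s_k + b·t_k at every step:
  q = 1: r = 43, s = 1 − 1·0 = 1, t = 0 − 1·1 = -1  (check: 362·1 + 319·(-1) = 43)
  q = 7: r = 18, s = 0 − 7·1 = -7, t = 1 − 7·(-1) = 8  (check: 362·(-7) + 319·8 = 18)
  q = 2: r = 7, s = 1 − 2·(-7) = 15, t = -1 − 2·8 = -17  (check: 362·15 + 319·(-17) = 7)
  q = 2: r = 4, s = -7 − 2·15 = -37, t = 8 − 2·(-17) = 42  (check: 362·(-37) + 319·42 = 4)
  q = 1: r = 3, s = 15 − 1·(-37) = 52, t = -17 − 1·42 = -59  (check: 362·52 + 319·(-59) = 3)
  q = 1: r = 1, s = -37 − 1·52 = -89, t = 42 − 1·(-59) = 101  (check: 362·(-89) + 319·101 = 1)
The row with r = 1 (the gcd) gives the Bezout coefficients s = -89, t = 101.
Result: 362 · (-89) + 319 · (101) = 1.

gcd(362, 319) = 1; s = -89, t = 101 (check: 362·(-89) + 319·101 = 1).


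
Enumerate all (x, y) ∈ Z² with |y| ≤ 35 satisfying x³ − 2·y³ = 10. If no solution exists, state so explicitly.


The equation is x³ - 2y³ = 10. For fixed y, x³ = 2·y³ + 10, so a solution requires the RHS to be a perfect cube.
Strategy: iterate y from -35 to 35, compute RHS = 2·y³ + 10, and check whether it is a (positive or negative) perfect cube.
Check small values of y:
  y = 0: RHS = 10 is not a perfect cube.
  y = 1: RHS = 12 is not a perfect cube.
  y = -1: RHS = 8 = (2)³ ⇒ x = 2 works.
  y = 2: RHS = 26 is not a perfect cube.
  y = -2: RHS = -6 is not a perfect cube.
  y = 3: RHS = 64 = (4)³ ⇒ x = 4 works.
  y = -3: RHS = -44 is not a perfect cube.
Continuing the search up to |y| = 35 finds no further solutions beyond those listed.
Collected solutions: (2, -1), (4, 3).

Solutions (with |y| ≤ 35): (2, -1), (4, 3).


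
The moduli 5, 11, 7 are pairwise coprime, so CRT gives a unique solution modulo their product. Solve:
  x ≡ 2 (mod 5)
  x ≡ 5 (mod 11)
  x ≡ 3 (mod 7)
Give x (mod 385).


Moduli 5, 11, 7 are pairwise coprime; by CRT there is a unique solution modulo M = 5 · 11 · 7 = 385.
Solve pairwise, accumulating the modulus:
  Start with x ≡ 2 (mod 5).
  Combine with x ≡ 5 (mod 11): since gcd(5, 11) = 1, we get a unique residue mod 55.
    Write x = 2 + 5·t and substitute into x ≡ 5 (mod 11): 5·t ≡ 5 − 2 = 3 (mod 11).
    The inverse of 5 mod 11 is 9 (since 5·9 = 45 = 4·11 + 1), so t ≡ 9·3 = 27 ≡ 5 (mod 11).
    Then x = 2 + 5·5 = 27, valid modulo lcm(5, 11) = 55: x ≡ 27 (mod 55).
  Combine with x ≡ 3 (mod 7): since gcd(55, 7) = 1, we get a unique residue mod 385.
    Write x = 27 + 55·t and substitute into x ≡ 3 (mod 7): 55·t ≡ 3 − 27 = -24 (mod 7).
    Reduce coefficients mod 7: 6·t ≡ 4 (mod 7).
    The inverse of 6 mod 7 is 6 (since 6·6 = 36 = 5·7 + 1), so t ≡ 6·4 = 24 ≡ 3 (mod 7).
    Then x = 27 + 55·3 = 192, valid modulo lcm(55, 7) = 385: x ≡ 192 (mod 385).
Verify: 192 mod 5 = 2 ✓, 192 mod 11 = 5 ✓, 192 mod 7 = 3 ✓.

x ≡ 192 (mod 385).


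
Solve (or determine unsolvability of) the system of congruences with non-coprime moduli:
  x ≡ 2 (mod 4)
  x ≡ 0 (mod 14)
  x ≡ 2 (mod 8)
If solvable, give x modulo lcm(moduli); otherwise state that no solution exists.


Moduli 4, 14, 8 are not pairwise coprime, so CRT works modulo lcm(m_i) when all pairwise compatibility conditions hold.
Pairwise compatibility: gcd(m_i, m_j) must divide a_i - a_j for every pair.
Merge one congruence at a time:
  Start: x ≡ 2 (mod 4).
  Combine with x ≡ 0 (mod 14): gcd(4, 14) = 2; 0 - 2 = -2, which IS divisible by 2, so compatible.
    Write x = 2 + 4·t and substitute into x ≡ 0 (mod 14): 4·t ≡ 0 − 2 = -2 (mod 14).
    Divide the congruence (and modulus) by g = 2: 2·t ≡ -1 (mod 7).
    Reduce coefficients mod 7: 2·t ≡ 6 (mod 7).
    The inverse of 2 mod 7 is 4 (since 2·4 = 8 = 1·7 + 1), so t ≡ 4·6 = 24 ≡ 3 (mod 7).
    Then x = 2 + 4·3 = 14, valid modulo lcm(4, 14) = 28: x ≡ 14 (mod 28).
  Combine with x ≡ 2 (mod 8): gcd(28, 8) = 4; 2 - 14 = -12, which IS divisible by 4, so compatible.
    Write x = 14 + 28·t and substitute into x ≡ 2 (mod 8): 28·t ≡ 2 − 14 = -12 (mod 8).
    Divide the congruence (and modulus) by g = 4: 7·t ≡ -3 (mod 2).
    Reduce coefficients mod 2: 1·t ≡ 1 (mod 2).
    So t ≡ 1 (mod 2).
    Then x = 14 + 28·1 = 42, valid modulo lcm(28, 8) = 56: x ≡ 42 (mod 56).
Verify: 42 mod 4 = 2, 42 mod 14 = 0, 42 mod 8 = 2.

x ≡ 42 (mod 56).


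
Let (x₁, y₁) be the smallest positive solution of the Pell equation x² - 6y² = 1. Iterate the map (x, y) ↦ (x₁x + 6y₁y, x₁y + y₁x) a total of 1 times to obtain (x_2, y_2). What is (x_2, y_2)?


Step 1: Find the fundamental solution (x₁, y₁) of x² - 6y² = 1.
  Expand √6 as a continued fraction. a₀ = ⌊√6⌋ = 2; iterate m_{k+1} = d_k·a_k − m_k, d_{k+1} = (6 − m_{k+1}²)/d_k, a_{k+1} = ⌊(a₀ + m_{k+1})/d_{k+1}⌋ (starting m₀ = 0, d₀ = 1), with convergents p_k = a_k·p_{k-1} + p_{k-2}, q_k = a_k·q_{k-1} + q_{k-2} (p₋₁ = 1, q₋₁ = 0):
  k = 0: a₀ = 2; p₀/q₀ = 2/1; p₀² − 6·q₀² = 4 − 6 = -2.
  k = 1: m = 2, d = 2, a = ⌊(2 + 2)/2⌋ = 2; p/q = (2·2 + 1)/(2·1 + 0) = 5/2; p² − 6·q² = 25 − 24 = 1.
  The first convergent with p² − 6·q² = 1 gives the fundamental solution (x₁, y₁) = (5, 2).
Step 2: Apply the recurrence (x_{n+1}, y_{n+1}) = (x₁x_n + 6y₁y_n, x₁y_n + y₁x_n) repeatedly.
  From (x_1, y_1) = (5, 2): x_2 = 5·5 + 6·2·2 = 49; y_2 = 5·2 + 2·5 = 20.
Step 3: Verify x_2² - 6·y_2² = 2401 - 2400 = 1 (should be 1). ✓

(x_1, y_1) = (5, 2); (x_2, y_2) = (49, 20).


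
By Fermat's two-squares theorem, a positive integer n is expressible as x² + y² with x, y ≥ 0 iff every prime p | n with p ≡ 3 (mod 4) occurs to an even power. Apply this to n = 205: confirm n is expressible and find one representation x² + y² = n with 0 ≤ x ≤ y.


Step 1: Factor n = 205 = 5 · 41.
Step 2: Check the mod-4 condition on each prime factor: 5 ≡ 1 (mod 4), exponent 1; 41 ≡ 1 (mod 4), exponent 1.
All primes ≡ 3 (mod 4) appear to even exponent (or don't appear), so by the two-squares theorem n IS expressible as a sum of two squares.
Step 3: Build a representation. Here n = 5 · 41 is a product of primes ≡ 1 (mod 4). Each prime p ≡ 1 (mod 4) is itself a sum of two squares; find a² by testing p − a² for a perfect square:
  5: 5 − 1² = 4 = 2² ⇒ 5 = 1² + 2².
  41: 41 − 1² = 40, 41 − 2² = 37, 41 − 3² = 32, 41 − 4² = 25 = 5² ⇒ 41 = 4² + 5².
  Combine using the Brahmagupta–Fibonacci identity (a² + b²)(c² + d²) = (ac − bd)² + (ad + bc)² = (ac + bd)² + (ad − bc)²:
  5 · 41 = 205: from (1² + 2²)(4² + 5²), take (1·4 − 2·5, 1·5 + 2·4) = (4 − 10, 5 + 8) = (-6, 13); dropping signs (only squares matter) gives (6, 13); check 6² + 13² = 36 + 169 = 205 ✓.
Step 4: Order so x ≤ y and verify: 6² + 13² = 36 + 169 = 205 = n. ✓

n = 205 = 6² + 13² (one valid representation with x ≤ y).


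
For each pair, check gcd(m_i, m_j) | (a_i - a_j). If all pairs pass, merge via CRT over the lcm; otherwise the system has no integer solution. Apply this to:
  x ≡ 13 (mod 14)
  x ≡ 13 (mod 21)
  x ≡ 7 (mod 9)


Moduli 14, 21, 9 are not pairwise coprime, so CRT works modulo lcm(m_i) when all pairwise compatibility conditions hold.
Pairwise compatibility: gcd(m_i, m_j) must divide a_i - a_j for every pair.
Merge one congruence at a time:
  Start: x ≡ 13 (mod 14).
  Combine with x ≡ 13 (mod 21): gcd(14, 21) = 7; 13 - 13 = 0, which IS divisible by 7, so compatible.
    Write x = 13 + 14·t and substitute into x ≡ 13 (mod 21): 14·t ≡ 13 − 13 = 0 (mod 21).
    Divide the congruence (and modulus) by g = 7: 2·t ≡ 0 (mod 3).
    The inverse of 2 mod 3 is 2 (since 2·2 = 4 = 1·3 + 1), so t ≡ 2·0 = 0 ≡ 0 (mod 3).
    Then x = 13 + 14·0 = 13, valid modulo lcm(14, 21) = 42: x ≡ 13 (mod 42).
  Combine with x ≡ 7 (mod 9): gcd(42, 9) = 3; 7 - 13 = -6, which IS divisible by 3, so compatible.
    Write x = 13 + 42·t and substitute into x ≡ 7 (mod 9): 42·t ≡ 7 − 13 = -6 (mod 9).
    Divide the congruence (and modulus) by g = 3: 14·t ≡ -2 (mod 3).
    Reduce coefficients mod 3: 2·t ≡ 1 (mod 3).
    The inverse of 2 mod 3 is 2 (since 2·2 = 4 = 1·3 + 1), so t ≡ 2·1 = 2 ≡ 2 (mod 3).
    Then x = 13 + 42·2 = 97, valid modulo lcm(42, 9) = 126: x ≡ 97 (mod 126).
Verify: 97 mod 14 = 13, 97 mod 21 = 13, 97 mod 9 = 7.

x ≡ 97 (mod 126).


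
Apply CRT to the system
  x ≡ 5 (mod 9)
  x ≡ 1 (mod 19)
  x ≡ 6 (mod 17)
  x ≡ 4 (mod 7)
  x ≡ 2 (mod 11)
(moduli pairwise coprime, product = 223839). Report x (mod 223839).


Product of moduli M = 9 · 19 · 17 · 7 · 11 = 223839.
Merge one congruence at a time:
  Start: x ≡ 5 (mod 9).
  Combine with x ≡ 1 (mod 19); new modulus lcm = 171.
    Write x = 5 + 9·t and substitute into x ≡ 1 (mod 19): 9·t ≡ 1 − 5 = -4 (mod 19).
    Reduce coefficients mod 19: 9·t ≡ 15 (mod 19).
    The inverse of 9 mod 19 is 17 (since 9·17 = 153 = 8·19 + 1), so t ≡ 17·15 = 255 ≡ 8 (mod 19).
    Then x = 5 + 9·8 = 77, valid modulo lcm(9, 19) = 171: x ≡ 77 (mod 171).
  Combine with x ≡ 6 (mod 17); new modulus lcm = 2907.
    Write x = 77 + 171·t and substitute into x ≡ 6 (mod 17): 171·t ≡ 6 − 77 = -71 (mod 17).
    Reduce coefficients mod 17: 1·t ≡ 14 (mod 17).
    So t ≡ 14 (mod 17).
    Then x = 77 + 171·14 = 2471, valid modulo lcm(171, 17) = 2907: x ≡ 2471 (mod 2907).
  Combine with x ≡ 4 (mod 7); new modulus lcm = 20349.
    Write x = 2471 + 2907·t and substitute into x ≡ 4 (mod 7): 2907·t ≡ 4 − 2471 = -2467 (mod 7).
    Reduce coefficients mod 7: 2·t ≡ 4 (mod 7).
    The inverse of 2 mod 7 is 4 (since 2·4 = 8 = 1·7 + 1), so t ≡ 4·4 = 16 ≡ 2 (mod 7).
    Then x = 2471 + 2907·2 = 8285, valid modulo lcm(2907, 7) = 20349: x ≡ 8285 (mod 20349).
  Combine with x ≡ 2 (mod 11); new modulus lcm = 223839.
    Write x = 8285 + 20349·t and substitute into x ≡ 2 (mod 11): 20349·t ≡ 2 − 8285 = -8283 (mod 11).
    Reduce coefficients mod 11: 10·t ≡ 0 (mod 11).
    The inverse of 10 mod 11 is 10 (since 10·10 = 100 = 9·11 + 1), so t ≡ 10·0 = 0 ≡ 0 (mod 11).
    Then x = 8285 + 20349·0 = 8285, valid modulo lcm(20349, 11) = 223839: x ≡ 8285 (mod 223839).
Verify against each original: 8285 mod 9 = 5, 8285 mod 19 = 1, 8285 mod 17 = 6, 8285 mod 7 = 4, 8285 mod 11 = 2.

x ≡ 8285 (mod 223839).


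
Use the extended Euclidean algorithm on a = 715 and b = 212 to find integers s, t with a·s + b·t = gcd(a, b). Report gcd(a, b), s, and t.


Euclidean algorithm on (715, 212) — divide until remainder is 0:
  715 = 3 · 212 + 79
  212 = 2 · 79 + 54
  79 = 1 · 54 + 25
  54 = 2 · 25 + 4
  25 = 6 · 4 + 1
  4 = 4 · 1 + 0
gcd(715, 212) = 1.
Track Bezout coefficients alongside the remainders: start with r₀ = 715 = a·1 + b·0 (s = 1, t = 0) and r₁ = 212 = a·0 + b·1 (s = 0, t = 1); each new remainder r_{k+1} = r_{k-1} − q_k·r_k inherits s_{k+1} = s_{k-1} − q_k·s_k, t_{k+1} = t_{k-1} − q_k·t_k, so r_k = a·s_k + b·t_k at every step:
  q = 3: r = 79, s = 1 − 3·0 = 1, t = 0 − 3·1 = -3  (check: 715·1 + 212·(-3) = 79)
  q = 2: r = 54, s = 0 − 2·1 = -2, t = 1 − 2·(-3) = 7  (check: 715·(-2) + 212·7 = 54)
  q = 1: r = 25, s = 1 − 1·(-2) = 3, t = -3 − 1·7 = -10  (check: 715·3 + 212·(-10) = 25)
  q = 2: r = 4, s = -2 − 2·3 = -8, t = 7 − 2·(-10) = 27  (check: 715·(-8) + 212·27 = 4)
  q = 6: r = 1, s = 3 − 6·(-8) = 51, t = -10 − 6·27 = -172  (check: 715·51 + 212·(-172) = 1)
The row with r = 1 (the gcd) gives the Bezout coefficients s = 51, t = -172.
Result: 715 · (51) + 212 · (-172) = 1.

gcd(715, 212) = 1; s = 51, t = -172 (check: 715·51 + 212·(-172) = 1).


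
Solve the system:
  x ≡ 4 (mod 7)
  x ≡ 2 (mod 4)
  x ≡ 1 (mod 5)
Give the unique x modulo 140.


Moduli 7, 4, 5 are pairwise coprime; by CRT there is a unique solution modulo M = 7 · 4 · 5 = 140.
Solve pairwise, accumulating the modulus:
  Start with x ≡ 4 (mod 7).
  Combine with x ≡ 2 (mod 4): since gcd(7, 4) = 1, we get a unique residue mod 28.
    Write x = 4 + 7·t and substitute into x ≡ 2 (mod 4): 7·t ≡ 2 − 4 = -2 (mod 4).
    Reduce coefficients mod 4: 3·t ≡ 2 (mod 4).
    The inverse of 3 mod 4 is 3 (since 3·3 = 9 = 2·4 + 1), so t ≡ 3·2 = 6 ≡ 2 (mod 4).
    Then x = 4 + 7·2 = 18, valid modulo lcm(7, 4) = 28: x ≡ 18 (mod 28).
  Combine with x ≡ 1 (mod 5): since gcd(28, 5) = 1, we get a unique residue mod 140.
    Write x = 18 + 28·t and substitute into x ≡ 1 (mod 5): 28·t ≡ 1 − 18 = -17 (mod 5).
    Reduce coefficients mod 5: 3·t ≡ 3 (mod 5).
    The inverse of 3 mod 5 is 2 (since 3·2 = 6 = 1·5 + 1), so t ≡ 2·3 = 6 ≡ 1 (mod 5).
    Then x = 18 + 28·1 = 46, valid modulo lcm(28, 5) = 140: x ≡ 46 (mod 140).
Verify: 46 mod 7 = 4 ✓, 46 mod 4 = 2 ✓, 46 mod 5 = 1 ✓.

x ≡ 46 (mod 140).


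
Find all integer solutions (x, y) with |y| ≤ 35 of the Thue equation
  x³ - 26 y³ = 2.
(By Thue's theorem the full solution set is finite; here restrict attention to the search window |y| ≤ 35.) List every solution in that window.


The equation is x³ - 26y³ = 2. For fixed y, x³ = 26·y³ + 2, so a solution requires the RHS to be a perfect cube.
Strategy: iterate y from -35 to 35, compute RHS = 26·y³ + 2, and check whether it is a (positive or negative) perfect cube.
Check small values of y:
  y = 0: RHS = 2 is not a perfect cube.
  y = 1: RHS = 28 is not a perfect cube.
  y = -1: RHS = -24 is not a perfect cube.
  y = 2: RHS = 210 is not a perfect cube.
  y = -2: RHS = -206 is not a perfect cube.
  y = 3: RHS = 704 is not a perfect cube.
  y = -3: RHS = -700 is not a perfect cube.
Continuing the search up to |y| = 35 finds no solutions either.
No (x, y) in the scanned range satisfies the equation.

No integer solutions with |y| ≤ 35.


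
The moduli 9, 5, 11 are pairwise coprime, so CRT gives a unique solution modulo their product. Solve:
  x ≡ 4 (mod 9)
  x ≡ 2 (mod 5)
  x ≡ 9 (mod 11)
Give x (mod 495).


Moduli 9, 5, 11 are pairwise coprime; by CRT there is a unique solution modulo M = 9 · 5 · 11 = 495.
Solve pairwise, accumulating the modulus:
  Start with x ≡ 4 (mod 9).
  Combine with x ≡ 2 (mod 5): since gcd(9, 5) = 1, we get a unique residue mod 45.
    Write x = 4 + 9·t and substitute into x ≡ 2 (mod 5): 9·t ≡ 2 − 4 = -2 (mod 5).
    Reduce coefficients mod 5: 4·t ≡ 3 (mod 5).
    The inverse of 4 mod 5 is 4 (since 4·4 = 16 = 3·5 + 1), so t ≡ 4·3 = 12 ≡ 2 (mod 5).
    Then x = 4 + 9·2 = 22, valid modulo lcm(9, 5) = 45: x ≡ 22 (mod 45).
  Combine with x ≡ 9 (mod 11): since gcd(45, 11) = 1, we get a unique residue mod 495.
    Write x = 22 + 45·t and substitute into x ≡ 9 (mod 11): 45·t ≡ 9 − 22 = -13 (mod 11).
    Reduce coefficients mod 11: 1·t ≡ 9 (mod 11).
    So t ≡ 9 (mod 11).
    Then x = 22 + 45·9 = 427, valid modulo lcm(45, 11) = 495: x ≡ 427 (mod 495).
Verify: 427 mod 9 = 4 ✓, 427 mod 5 = 2 ✓, 427 mod 11 = 9 ✓.

x ≡ 427 (mod 495).


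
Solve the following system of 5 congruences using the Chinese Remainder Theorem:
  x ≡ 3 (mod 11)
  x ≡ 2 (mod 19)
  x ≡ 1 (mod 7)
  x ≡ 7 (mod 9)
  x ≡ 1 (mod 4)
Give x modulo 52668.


Product of moduli M = 11 · 19 · 7 · 9 · 4 = 52668.
Merge one congruence at a time:
  Start: x ≡ 3 (mod 11).
  Combine with x ≡ 2 (mod 19); new modulus lcm = 209.
    Write x = 3 + 11·t and substitute into x ≡ 2 (mod 19): 11·t ≡ 2 − 3 = -1 (mod 19).
    Reduce coefficients mod 19: 11·t ≡ 18 (mod 19).
    The inverse of 11 mod 19 is 7 (since 11·7 = 77 = 4·19 + 1), so t ≡ 7·18 = 126 ≡ 12 (mod 19).
    Then x = 3 + 11·12 = 135, valid modulo lcm(11, 19) = 209: x ≡ 135 (mod 209).
  Combine with x ≡ 1 (mod 7); new modulus lcm = 1463.
    Write x = 135 + 209·t and substitute into x ≡ 1 (mod 7): 209·t ≡ 1 − 135 = -134 (mod 7).
    Reduce coefficients mod 7: 6·t ≡ 6 (mod 7).
    The inverse of 6 mod 7 is 6 (since 6·6 = 36 = 5·7 + 1), so t ≡ 6·6 = 36 ≡ 1 (mod 7).
    Then x = 135 + 209·1 = 344, valid modulo lcm(209, 7) = 1463: x ≡ 344 (mod 1463).
  Combine with x ≡ 7 (mod 9); new modulus lcm = 13167.
    Write x = 344 + 1463·t and substitute into x ≡ 7 (mod 9): 1463·t ≡ 7 − 344 = -337 (mod 9).
    Reduce coefficients mod 9: 5·t ≡ 5 (mod 9).
    The inverse of 5 mod 9 is 2 (since 5·2 = 10 = 1·9 + 1), so t ≡ 2·5 = 10 ≡ 1 (mod 9).
    Then x = 344 + 1463·1 = 1807, valid modulo lcm(1463, 9) = 13167: x ≡ 1807 (mod 13167).
  Combine with x ≡ 1 (mod 4); new modulus lcm = 52668.
    Write x = 1807 + 13167·t and substitute into x ≡ 1 (mod 4): 13167·t ≡ 1 − 1807 = -1806 (mod 4).
    Reduce coefficients mod 4: 3·t ≡ 2 (mod 4).
    The inverse of 3 mod 4 is 3 (since 3·3 = 9 = 2·4 + 1), so t ≡ 3·2 = 6 ≡ 2 (mod 4).
    Then x = 1807 + 13167·2 = 28141, valid modulo lcm(13167, 4) = 52668: x ≡ 28141 (mod 52668).
Verify against each original: 28141 mod 11 = 3, 28141 mod 19 = 2, 28141 mod 7 = 1, 28141 mod 9 = 7, 28141 mod 4 = 1.

x ≡ 28141 (mod 52668).


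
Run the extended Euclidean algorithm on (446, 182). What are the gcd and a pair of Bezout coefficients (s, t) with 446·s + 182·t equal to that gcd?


Euclidean algorithm on (446, 182) — divide until remainder is 0:
  446 = 2 · 182 + 82
  182 = 2 · 82 + 18
  82 = 4 · 18 + 10
  18 = 1 · 10 + 8
  10 = 1 · 8 + 2
  8 = 4 · 2 + 0
gcd(446, 182) = 2.
Track Bezout coefficients alongside the remainders: start with r₀ = 446 = a·1 + b·0 (s = 1, t = 0) and r₁ = 182 = a·0 + b·1 (s = 0, t = 1); each new remainder r_{k+1} = r_{k-1} − q_k·r_k inherits s_{k+1} = s_{k-1} − q_k·s_k, t_{k+1} = t_{k-1} − q_k·t_k, so r_k = a·s_k + b·t_k at every step:
  q = 2: r = 82, s = 1 − 2·0 = 1, t = 0 − 2·1 = -2  (check: 446·1 + 182·(-2) = 82)
  q = 2: r = 18, s = 0 − 2·1 = -2, t = 1 − 2·(-2) = 5  (check: 446·(-2) + 182·5 = 18)
  q = 4: r = 10, s = 1 − 4·(-2) = 9, t = -2 − 4·5 = -22  (check: 446·9 + 182·(-22) = 10)
  q = 1: r = 8, s = -2 − 1·9 = -11, t = 5 − 1·(-22) = 27  (check: 446·(-11) + 182·27 = 8)
  q = 1: r = 2, s = 9 − 1·(-11) = 20, t = -22 − 1·27 = -49  (check: 446·20 + 182·(-49) = 2)
The row with r = 2 (the gcd) gives the Bezout coefficients s = 20, t = -49.
Result: 446 · (20) + 182 · (-49) = 2.

gcd(446, 182) = 2; s = 20, t = -49 (check: 446·20 + 182·(-49) = 2).
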